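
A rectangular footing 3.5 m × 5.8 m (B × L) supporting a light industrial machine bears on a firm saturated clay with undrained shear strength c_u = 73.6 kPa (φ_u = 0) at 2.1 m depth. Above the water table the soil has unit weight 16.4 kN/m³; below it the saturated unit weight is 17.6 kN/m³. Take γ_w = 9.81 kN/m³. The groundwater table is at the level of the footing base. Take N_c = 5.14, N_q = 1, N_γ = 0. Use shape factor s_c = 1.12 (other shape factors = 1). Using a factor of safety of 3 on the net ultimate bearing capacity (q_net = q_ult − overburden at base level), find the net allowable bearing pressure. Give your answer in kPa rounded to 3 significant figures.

q = γ·D_f = 16.4 × 2.1 = 34.44 kPa.
c·N_c·s_c = 73.6 × 5.14 × 1.12 = 423.7 kPa
q·N_q = 34.44 × 1 = 34.44 kPa
q_ult = 423.7 + 34.44 = 458.14 kPa.
q_net = 458.14 − 34.44 = 423.7 kPa.
q_all(net) = 423.7 / 3 = 141.23 kPa.

q_all(net) ≈ 141 kPa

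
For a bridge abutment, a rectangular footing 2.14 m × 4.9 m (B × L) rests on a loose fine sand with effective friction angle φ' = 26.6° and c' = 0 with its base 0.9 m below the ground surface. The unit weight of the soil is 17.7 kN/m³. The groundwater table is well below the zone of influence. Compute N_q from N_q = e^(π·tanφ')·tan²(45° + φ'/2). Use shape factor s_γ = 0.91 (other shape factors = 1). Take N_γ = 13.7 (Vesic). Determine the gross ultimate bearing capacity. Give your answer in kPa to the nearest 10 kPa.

tan26.6° = 0.5008, so N_q = e^(π×0.5008)·tan²(58.3°) = 4.822 × 2.622 = 12.64.
q = γ·D_f = 17.7 × 0.9 = 15.93 kPa.
q·N_q = 15.93 × 12.641 = 201.38 kPa
0.5·γ·B·N_γ·s_γ = 0.5 × 17.7 × 2.14 × 13.7 × 0.91 = 236.11 kPa
q_ult = 201.38 + 236.11 = 437.49 kPa.

q_ult ≈ 440 kPa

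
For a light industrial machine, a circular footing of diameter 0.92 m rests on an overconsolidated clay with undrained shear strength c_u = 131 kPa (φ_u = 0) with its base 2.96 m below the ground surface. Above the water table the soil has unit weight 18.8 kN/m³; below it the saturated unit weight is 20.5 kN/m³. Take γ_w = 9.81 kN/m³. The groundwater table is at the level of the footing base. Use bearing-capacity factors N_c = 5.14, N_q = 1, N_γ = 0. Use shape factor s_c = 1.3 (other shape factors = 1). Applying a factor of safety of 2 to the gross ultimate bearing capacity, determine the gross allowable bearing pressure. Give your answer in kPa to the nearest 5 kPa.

q = γ·D_f = 18.8 × 2.96 = 55.648 kPa.
c·N_c·s_c = 131 × 5.14 × 1.3 = 875.34 kPa
q·N_q = 55.648 × 1 = 55.648 kPa
q_ult = 875.34 + 55.648 = 930.99 kPa.
q_all = q_ult / FS = 930.99 / 2 = 465.49 kPa.

q_all ≈ 465 kPa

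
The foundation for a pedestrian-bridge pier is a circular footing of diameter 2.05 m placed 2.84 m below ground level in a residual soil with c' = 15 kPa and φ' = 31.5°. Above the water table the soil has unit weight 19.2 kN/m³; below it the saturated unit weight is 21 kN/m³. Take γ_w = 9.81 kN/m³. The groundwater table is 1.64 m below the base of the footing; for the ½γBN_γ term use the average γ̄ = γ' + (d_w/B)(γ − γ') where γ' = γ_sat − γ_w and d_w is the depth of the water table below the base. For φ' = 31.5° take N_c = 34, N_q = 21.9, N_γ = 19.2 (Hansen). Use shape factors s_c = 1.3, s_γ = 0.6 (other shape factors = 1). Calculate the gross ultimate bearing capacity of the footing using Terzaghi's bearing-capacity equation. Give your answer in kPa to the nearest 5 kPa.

q = γ·D_f = 19.2 × 2.84 = 54.528 kPa.
γ' = 11.19 kN/m³; averaging over the depth B below the base, γ̄ = γ' + (d_w/B)(γ − γ') = 17.598 kN/m³.
c·N_c·s_c = 15 × 34 × 1.3 = 663 kPa
q·N_q = 54.528 × 21.9 = 1194.2 kPa
0.5·γ·B·N_γ·s_γ = 0.5 × 17.598 × 2.05 × 19.2 × 0.6 = 207.8 kPa
q_ult = 663 + 1194.2 + 207.8 = 2065 kPa.

q_ult ≈ 2065 kPa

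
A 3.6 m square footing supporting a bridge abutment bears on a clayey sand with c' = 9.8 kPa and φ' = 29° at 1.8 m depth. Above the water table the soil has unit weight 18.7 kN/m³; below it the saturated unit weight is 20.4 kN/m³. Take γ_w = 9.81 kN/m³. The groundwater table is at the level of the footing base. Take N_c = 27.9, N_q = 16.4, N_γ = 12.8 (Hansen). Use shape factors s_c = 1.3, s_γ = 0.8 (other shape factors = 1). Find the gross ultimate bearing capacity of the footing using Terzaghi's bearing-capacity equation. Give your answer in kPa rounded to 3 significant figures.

q_ult ≈ 1100 kPa

Effective surcharge at the founding depth q = γ·D_f = 18.7 × 1.8 = 33.66 kPa.
The water table coincides with the base, so in the self-weight term γ → γ' = 10.59 kN/m³.
q_ult = c·N_c·s_c + q·N_q + 0.5·γ·B·N_γ·s_γ
     = 9.8 × 27.9 × 1.3 + 33.66 × 16.4 + 0.5 × 10.59 × 3.6 × 12.8 × 0.8
     = 355.45 + 552.02 + 195.19 = 1102.7 kPa.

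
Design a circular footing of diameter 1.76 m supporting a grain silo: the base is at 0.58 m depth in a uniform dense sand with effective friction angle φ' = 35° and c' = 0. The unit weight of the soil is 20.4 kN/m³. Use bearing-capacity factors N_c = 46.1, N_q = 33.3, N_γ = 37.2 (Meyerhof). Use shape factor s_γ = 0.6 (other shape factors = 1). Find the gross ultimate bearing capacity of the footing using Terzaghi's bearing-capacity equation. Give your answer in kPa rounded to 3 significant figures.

q_ult ≈ 795 kPa

Effective surcharge at the founding depth q = γ·D_f = 20.4 × 0.58 = 11.832 kPa.
q_ult = q·N_q + 0.5·γ·B·N_γ·s_γ
     = 11.832 × 33.3 + 0.5 × 20.4 × 1.76 × 37.2 × 0.6
     = 394.01 + 400.69 = 794.69 kPa.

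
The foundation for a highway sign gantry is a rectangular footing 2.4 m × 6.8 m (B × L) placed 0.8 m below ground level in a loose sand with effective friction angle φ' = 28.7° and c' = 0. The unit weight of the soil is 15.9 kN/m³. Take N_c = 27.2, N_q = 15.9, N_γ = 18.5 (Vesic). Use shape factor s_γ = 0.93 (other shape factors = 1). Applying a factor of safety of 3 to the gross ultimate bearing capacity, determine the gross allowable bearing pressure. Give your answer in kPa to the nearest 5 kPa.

q_all ≈ 175 kPa

q = γ·D_f = 15.9 × 0.8 = 12.72 kPa.
q·N_q = 12.72 × 15.9 = 202.25 kPa
0.5·γ·B·N_γ·s_γ = 0.5 × 15.9 × 2.4 × 18.5 × 0.93 = 328.27 kPa
q_ult = 202.25 + 328.27 = 530.52 kPa.
q_all = q_ult / FS = 530.52 / 3 = 176.84 kPa.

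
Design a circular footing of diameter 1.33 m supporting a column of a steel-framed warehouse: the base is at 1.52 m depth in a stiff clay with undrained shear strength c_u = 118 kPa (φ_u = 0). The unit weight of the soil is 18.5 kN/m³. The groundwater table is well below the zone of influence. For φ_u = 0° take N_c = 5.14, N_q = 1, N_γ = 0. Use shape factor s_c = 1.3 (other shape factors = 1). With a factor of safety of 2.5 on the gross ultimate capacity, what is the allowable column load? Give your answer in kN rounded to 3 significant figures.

q = γ·D_f = 18.5 × 1.52 = 28.12 kPa.
c·N_c·s_c = 118 × 5.14 × 1.3 = 788.48 kPa
q·N_q = 28.12 × 1 = 28.12 kPa
q_ult = 788.48 + 28.12 = 816.6 kPa.
Gross allowable pressure q_all = 816.6 / 2.5 = 326.64 kPa.
Footing area = 1.3893 m², so allowable column load = 326.64 × 1.3893 = 453.8 kN.

P_all ≈ 454 kN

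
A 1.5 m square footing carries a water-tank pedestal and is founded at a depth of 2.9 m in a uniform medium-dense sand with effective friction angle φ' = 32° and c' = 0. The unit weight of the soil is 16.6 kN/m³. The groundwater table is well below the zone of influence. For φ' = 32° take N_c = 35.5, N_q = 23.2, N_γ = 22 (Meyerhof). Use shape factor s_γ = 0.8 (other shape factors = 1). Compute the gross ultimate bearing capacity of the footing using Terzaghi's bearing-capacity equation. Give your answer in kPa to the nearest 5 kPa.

Effective surcharge at the founding depth q = γ·D_f = 16.6 × 2.9 = 48.14 kPa.
q_ult = q·N_q + 0.5·γ·B·N_γ·s_γ
     = 48.14 × 23.2 + 0.5 × 16.6 × 1.5 × 22 × 0.8
     = 1116.8 + 219.12 = 1336 kPa.

q_ult ≈ 1335 kPa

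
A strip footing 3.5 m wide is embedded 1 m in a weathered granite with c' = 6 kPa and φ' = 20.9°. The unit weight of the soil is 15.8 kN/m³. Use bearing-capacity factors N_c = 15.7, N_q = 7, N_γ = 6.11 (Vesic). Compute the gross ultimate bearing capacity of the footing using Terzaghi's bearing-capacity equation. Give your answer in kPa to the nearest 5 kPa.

q = γ·D_f = 15.8 × 1 = 15.8 kPa.
c·N_c = 6 × 15.7 = 94.2 kPa
q·N_q = 15.8 × 7 = 110.6 kPa
0.5·γ·B·N_γ = 0.5 × 15.8 × 3.5 × 6.11 = 168.94 kPa
q_ult = 94.2 + 110.6 + 168.94 = 373.74 kPa.

q_ult ≈ 375 kPa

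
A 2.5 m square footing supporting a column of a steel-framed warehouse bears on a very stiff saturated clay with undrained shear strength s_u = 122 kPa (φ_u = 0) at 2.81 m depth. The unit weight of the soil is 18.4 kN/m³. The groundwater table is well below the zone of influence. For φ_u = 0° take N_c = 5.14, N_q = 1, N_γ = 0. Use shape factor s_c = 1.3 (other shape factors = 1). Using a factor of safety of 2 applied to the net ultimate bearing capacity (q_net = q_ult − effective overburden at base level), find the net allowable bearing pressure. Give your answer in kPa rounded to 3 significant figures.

q = γ·D_f = 18.4 × 2.81 = 51.704 kPa.
c·N_c·s_c = 122 × 5.14 × 1.3 = 815.2 kPa
q·N_q = 51.704 × 1 = 51.704 kPa
q_ult = 815.2 + 51.704 = 866.91 kPa.
Net ultimate: q_net = 866.91 − 51.704 = 815.2 kPa.
q_all(net) = 815.2 / 2 = 407.6 kPa.

q_all(net) ≈ 408 kPa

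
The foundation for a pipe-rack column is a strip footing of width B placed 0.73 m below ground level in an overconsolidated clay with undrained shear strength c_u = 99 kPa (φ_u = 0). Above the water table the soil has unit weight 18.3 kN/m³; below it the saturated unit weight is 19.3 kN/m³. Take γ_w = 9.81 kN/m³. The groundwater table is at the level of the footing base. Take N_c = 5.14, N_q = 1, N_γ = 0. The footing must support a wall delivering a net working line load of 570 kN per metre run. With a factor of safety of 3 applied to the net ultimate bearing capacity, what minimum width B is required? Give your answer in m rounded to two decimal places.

q = γ·D_f = 18.3 × 0.73 = 13.359 kPa.
c·N_c = 99 × 5.14 = 508.86 kPa
q·N_q = 13.359 × 1 = 13.359 kPa
q_ult = 508.86 + 13.359 = 522.22 kPa.
For φ = 0 the ½γBN_γ term vanishes, so q_ult is independent of B. q_net = 522.22 − 13.359 = 508.86 kPa; q_all(net) = 508.86/3 = 169.62 kPa.
Required width B = w / q_all(net) = 570 / 169.62 = 3.36 m.

B = 3.36 m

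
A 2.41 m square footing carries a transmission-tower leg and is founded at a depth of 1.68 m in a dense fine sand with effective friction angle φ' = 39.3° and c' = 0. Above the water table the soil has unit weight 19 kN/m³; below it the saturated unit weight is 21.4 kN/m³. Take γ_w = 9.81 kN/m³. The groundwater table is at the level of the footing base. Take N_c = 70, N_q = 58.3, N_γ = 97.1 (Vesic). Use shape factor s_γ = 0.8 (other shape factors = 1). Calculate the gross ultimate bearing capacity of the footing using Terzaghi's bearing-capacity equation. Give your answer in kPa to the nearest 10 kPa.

q = γ·D_f = 19 × 1.68 = 31.92 kPa.
For the ½γBN_γ term take γ' = 21.4 − 9.81 = 11.59 kN/m³ (soil below base is submerged).
q·N_q = 31.92 × 58.3 = 1860.9 kPa
0.5·γ·B·N_γ·s_γ = 0.5 × 11.59 × 2.41 × 97.1 × 0.8 = 1084.9 kPa
q_ult = 1860.9 + 1084.9 = 2945.8 kPa.

q_ult ≈ 2950 kPa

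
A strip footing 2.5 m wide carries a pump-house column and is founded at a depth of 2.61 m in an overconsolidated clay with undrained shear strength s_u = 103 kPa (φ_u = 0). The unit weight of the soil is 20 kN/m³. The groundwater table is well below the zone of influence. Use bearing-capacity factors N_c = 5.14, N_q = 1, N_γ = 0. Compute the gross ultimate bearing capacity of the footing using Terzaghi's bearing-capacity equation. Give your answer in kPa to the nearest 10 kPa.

Overburden at base level: q = 20 × 2.61 = 52.2 kPa.
Cohesion term c·N_c = 103 × 5.14 = 529.42 kPa; surcharge term q·N_q = 52.2 × 1 = 52.2 kPa.
q_ult = 529.42 + 52.2 = 581.62 kPa.

q_ult ≈ 580 kPa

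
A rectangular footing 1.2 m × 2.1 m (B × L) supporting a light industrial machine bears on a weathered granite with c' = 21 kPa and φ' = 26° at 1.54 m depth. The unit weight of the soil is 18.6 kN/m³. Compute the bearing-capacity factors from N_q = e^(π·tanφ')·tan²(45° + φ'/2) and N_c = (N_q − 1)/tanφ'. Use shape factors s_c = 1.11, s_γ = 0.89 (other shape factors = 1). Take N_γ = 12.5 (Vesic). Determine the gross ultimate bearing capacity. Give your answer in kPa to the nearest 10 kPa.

q_ult ≈ 980 kPa

tan26° = 0.4877, so N_q = e^(π×0.4877)·tan²(58°) = 4.629 × 2.561 = 11.85.
N_c = (11.85 − 1)/tan26° = 22.25.
q = γ·D_f = 18.6 × 1.54 = 28.644 kPa.
c·N_c·s_c = 21 × 22.254 × 1.11 = 518.75 kPa
q·N_q = 28.644 × 11.854 = 339.55 kPa
0.5·γ·B·N_γ·s_γ = 0.5 × 18.6 × 1.2 × 12.5 × 0.89 = 124.16 kPa
q_ult = 518.75 + 339.55 + 124.16 = 982.46 kPa.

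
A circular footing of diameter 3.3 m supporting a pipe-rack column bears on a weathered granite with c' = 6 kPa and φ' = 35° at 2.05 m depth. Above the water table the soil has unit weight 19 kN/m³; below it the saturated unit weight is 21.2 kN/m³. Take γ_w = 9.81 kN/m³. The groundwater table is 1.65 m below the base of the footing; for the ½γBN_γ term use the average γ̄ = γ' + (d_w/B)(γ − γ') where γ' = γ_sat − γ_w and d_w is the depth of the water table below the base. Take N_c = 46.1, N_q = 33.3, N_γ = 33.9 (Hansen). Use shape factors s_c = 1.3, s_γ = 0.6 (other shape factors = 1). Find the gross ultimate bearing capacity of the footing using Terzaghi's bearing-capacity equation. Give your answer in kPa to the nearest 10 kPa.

Effective surcharge at the founding depth q = γ·D_f = 19 × 2.05 = 38.95 kPa.
With d_w = 1.65 m < B, γ̄ = 11.39 + (1.65/3.3) × (19 − 11.39) = 15.195 kN/m³.
q_ult = c·N_c·s_c + q·N_q + 0.5·γ·B·N_γ·s_γ
     = 6 × 46.1 × 1.3 + 38.95 × 33.3 + 0.5 × 15.195 × 3.3 × 33.9 × 0.6
     = 359.58 + 1297 + 509.96 = 2166.6 kPa.

q_ult ≈ 2170 kPa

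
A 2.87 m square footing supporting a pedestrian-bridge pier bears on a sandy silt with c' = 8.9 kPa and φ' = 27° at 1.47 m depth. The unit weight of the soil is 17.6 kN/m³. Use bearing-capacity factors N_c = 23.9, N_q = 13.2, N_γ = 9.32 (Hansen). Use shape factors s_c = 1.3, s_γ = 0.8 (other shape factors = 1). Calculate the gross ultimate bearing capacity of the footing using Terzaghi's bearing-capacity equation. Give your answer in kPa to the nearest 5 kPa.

Effective surcharge at the founding depth q = γ·D_f = 17.6 × 1.47 = 25.872 kPa.
q_ult = c·N_c·s_c + q·N_q + 0.5·γ·B·N_γ·s_γ
     = 8.9 × 23.9 × 1.3 + 25.872 × 13.2 + 0.5 × 17.6 × 2.87 × 9.32 × 0.8
     = 276.52 + 341.51 + 188.31 = 806.34 kPa.

q_ult ≈ 805 kPa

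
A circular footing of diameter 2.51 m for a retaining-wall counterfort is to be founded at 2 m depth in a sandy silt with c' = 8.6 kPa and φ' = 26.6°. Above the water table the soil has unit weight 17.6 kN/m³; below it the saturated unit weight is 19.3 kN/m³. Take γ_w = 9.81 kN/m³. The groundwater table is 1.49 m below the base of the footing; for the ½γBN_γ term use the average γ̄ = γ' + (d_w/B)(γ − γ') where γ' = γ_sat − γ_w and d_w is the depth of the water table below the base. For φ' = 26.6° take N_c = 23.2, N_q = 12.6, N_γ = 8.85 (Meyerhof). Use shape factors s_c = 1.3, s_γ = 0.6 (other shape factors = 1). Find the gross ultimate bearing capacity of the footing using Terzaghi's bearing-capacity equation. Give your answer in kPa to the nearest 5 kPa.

q_ult ≈ 800 kPa

Overburden at base level: q = 17.6 × 2 = 35.2 kPa.
The water table is 1.49 m below the base (< B = 2.51 m), so the ½γBN_γ term uses γ̄ = γ' + (d_w/B)(γ − γ') = 9.49 + (1.49/2.51)(17.6 − 9.49) = 14.304 kN/m³.
Cohesion term c·N_c·s_c = 8.6 × 23.2 × 1.3 = 259.38 kPa; surcharge term q·N_q = 35.2 × 12.6 = 443.52 kPa; self-weight term 0.5·γ·B·N_γ·s_γ = 0.5 × 14.304 × 2.51 × 8.85 × 0.6 = 95.325 kPa.
q_ult = 259.38 + 443.52 + 95.325 = 798.22 kPa.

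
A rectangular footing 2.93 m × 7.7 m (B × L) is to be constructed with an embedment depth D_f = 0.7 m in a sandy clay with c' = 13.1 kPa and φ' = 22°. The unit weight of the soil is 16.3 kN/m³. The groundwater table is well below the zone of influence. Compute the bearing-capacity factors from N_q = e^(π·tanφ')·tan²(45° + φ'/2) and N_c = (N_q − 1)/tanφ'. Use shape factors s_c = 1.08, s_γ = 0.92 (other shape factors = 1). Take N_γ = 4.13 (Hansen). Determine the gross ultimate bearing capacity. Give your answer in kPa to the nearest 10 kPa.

tan22° = 0.404, so N_q = e^(π×0.404)·tan²(56°) = 3.558 × 2.198 = 7.82.
N_c = (7.82 − 1)/tan22° = 16.88.
Overburden at base level: q = 16.3 × 0.7 = 11.41 kPa.
Cohesion term c·N_c·s_c = 13.1 × 16.883 × 1.08 = 238.86 kPa; surcharge term q·N_q = 11.41 × 7.8211 = 89.239 kPa; self-weight term 0.5·γ·B·N_γ·s_γ = 0.5 × 16.3 × 2.93 × 4.13 × 0.92 = 90.733 kPa.
q_ult = 238.86 + 89.239 + 90.733 = 418.83 kPa.

q_ult ≈ 420 kPa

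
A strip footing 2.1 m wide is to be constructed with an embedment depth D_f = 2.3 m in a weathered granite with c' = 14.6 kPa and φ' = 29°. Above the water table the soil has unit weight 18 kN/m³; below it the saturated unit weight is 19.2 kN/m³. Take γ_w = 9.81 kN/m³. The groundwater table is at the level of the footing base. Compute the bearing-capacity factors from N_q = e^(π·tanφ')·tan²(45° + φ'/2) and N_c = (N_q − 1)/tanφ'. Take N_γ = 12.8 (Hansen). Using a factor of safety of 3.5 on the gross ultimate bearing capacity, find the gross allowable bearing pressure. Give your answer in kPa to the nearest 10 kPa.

q_all ≈ 350 kPa

N_q = e^(π·tan29°)·tan²(59.5°) = 16.44; N_c = (N_q − 1)/tanφ' = 27.86.
q = γ·D_f = 18 × 2.3 = 41.4 kPa.
For the ½γBN_γ term take γ' = 19.2 − 9.81 = 9.39 kN/m³ (soil below base is submerged).
c·N_c = 14.6 × 27.86 = 406.76 kPa
q·N_q = 41.4 × 16.443 = 680.75 kPa
0.5·γ·B·N_γ = 0.5 × 9.39 × 2.1 × 12.8 = 126.2 kPa
q_ult = 406.76 + 680.75 + 126.2 = 1213.7 kPa.
q_all = 1213.7 / 3.5 = 346.78 kPa.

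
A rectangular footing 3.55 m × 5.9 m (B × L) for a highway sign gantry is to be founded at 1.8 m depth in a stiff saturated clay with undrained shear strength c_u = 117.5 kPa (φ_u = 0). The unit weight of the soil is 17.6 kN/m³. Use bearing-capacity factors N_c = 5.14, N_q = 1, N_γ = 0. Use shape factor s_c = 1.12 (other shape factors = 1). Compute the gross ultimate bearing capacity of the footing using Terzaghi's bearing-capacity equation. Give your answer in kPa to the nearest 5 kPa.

Effective surcharge at the founding depth q = γ·D_f = 17.6 × 1.8 = 31.68 kPa.
q_ult = c·N_c·s_c + q·N_q
     = 117.5 × 5.14 × 1.12 + 31.68 × 1
     = 676.42 + 31.68 = 708.1 kPa.

q_ult ≈ 710 kPa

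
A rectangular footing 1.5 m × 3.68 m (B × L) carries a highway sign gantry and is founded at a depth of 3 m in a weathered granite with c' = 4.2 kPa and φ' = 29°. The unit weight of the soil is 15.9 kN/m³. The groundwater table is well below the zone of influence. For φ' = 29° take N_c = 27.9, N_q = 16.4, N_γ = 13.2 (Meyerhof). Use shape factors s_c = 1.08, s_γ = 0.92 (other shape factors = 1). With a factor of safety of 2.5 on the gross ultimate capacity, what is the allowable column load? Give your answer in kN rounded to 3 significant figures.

Effective surcharge at the founding depth q = γ·D_f = 15.9 × 3 = 47.7 kPa.
q_ult = c·N_c·s_c + q·N_q + 0.5·γ·B·N_γ·s_γ
     = 4.2 × 27.9 × 1.08 + 47.7 × 16.4 + 0.5 × 15.9 × 1.5 × 13.2 × 0.92
     = 126.55 + 782.28 + 144.82 = 1053.7 kPa.
Gross allowable pressure q_all = 1053.7 / 2.5 = 421.46 kPa.
Footing area = 5.52 m², so allowable column load = 421.46 × 5.52 = 2326.5 kN.

P_all ≈ 2330 kN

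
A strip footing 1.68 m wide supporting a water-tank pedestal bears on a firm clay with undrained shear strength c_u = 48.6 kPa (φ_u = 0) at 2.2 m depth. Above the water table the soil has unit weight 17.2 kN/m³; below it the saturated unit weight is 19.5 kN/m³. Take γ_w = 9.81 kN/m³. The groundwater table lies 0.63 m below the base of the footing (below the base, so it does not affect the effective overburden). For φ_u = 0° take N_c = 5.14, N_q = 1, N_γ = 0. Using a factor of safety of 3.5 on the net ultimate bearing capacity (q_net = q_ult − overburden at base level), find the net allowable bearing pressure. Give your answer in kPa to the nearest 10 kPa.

q_all(net) ≈ 70 kPa

Overburden at base level: q = 17.2 × 2.2 = 37.84 kPa.
Cohesion term c·N_c = 48.6 × 5.14 = 249.8 kPa; surcharge term q·N_q = 37.84 × 1 = 37.84 kPa.
q_ult = 249.8 + 37.84 = 287.64 kPa.
q_net = 287.64 − 37.84 = 249.8 kPa.
q_all(net) = 249.8 / 3.5 = 71.373 kPa.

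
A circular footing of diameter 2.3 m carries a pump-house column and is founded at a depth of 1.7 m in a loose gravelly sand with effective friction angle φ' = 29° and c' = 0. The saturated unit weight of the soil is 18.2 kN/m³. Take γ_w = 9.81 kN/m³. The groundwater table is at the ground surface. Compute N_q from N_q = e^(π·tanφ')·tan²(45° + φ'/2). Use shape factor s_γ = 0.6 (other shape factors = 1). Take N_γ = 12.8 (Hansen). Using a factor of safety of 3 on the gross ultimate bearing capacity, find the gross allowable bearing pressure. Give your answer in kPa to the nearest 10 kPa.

q_all ≈ 100 kPa

N_q = e^(π·tan29°)·tan²(59.5°) = 16.44.
Water table at ground surface, so effective unit weight γ' = 18.2 − 9.81 = 8.39 kN/m³ is used throughout; overburden q = 8.39 × 1.7 = 14.263 kPa; the same γ' applies in the ½γBN_γ term.
Surcharge term q·N_q = 14.263 × 16.443 = 234.53 kPa; self-weight term 0.5·γ·B·N_γ·s_γ = 0.5 × 8.39 × 2.3 × 12.8 × 0.6 = 74.1 kPa.
q_ult = 234.53 + 74.1 = 308.63 kPa.
q_all = 308.63 / 3 = 102.88 kPa.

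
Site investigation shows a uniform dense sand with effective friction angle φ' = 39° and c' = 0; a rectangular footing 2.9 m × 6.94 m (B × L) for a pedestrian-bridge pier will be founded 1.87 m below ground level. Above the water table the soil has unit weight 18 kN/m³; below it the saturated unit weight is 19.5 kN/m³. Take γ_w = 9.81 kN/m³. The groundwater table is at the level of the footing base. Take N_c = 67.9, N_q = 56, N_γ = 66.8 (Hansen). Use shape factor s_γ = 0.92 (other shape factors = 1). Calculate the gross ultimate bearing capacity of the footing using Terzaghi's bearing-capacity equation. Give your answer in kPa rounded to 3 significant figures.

q_ult ≈ 2750 kPa

q = γ·D_f = 18 × 1.87 = 33.66 kPa.
For the ½γBN_γ term take γ' = 19.5 − 9.81 = 9.69 kN/m³ (soil below base is submerged).
q·N_q = 33.66 × 56 = 1885 kPa
0.5·γ·B·N_γ·s_γ = 0.5 × 9.69 × 2.9 × 66.8 × 0.92 = 863.49 kPa
q_ult = 1885 + 863.49 = 2748.4 kPa.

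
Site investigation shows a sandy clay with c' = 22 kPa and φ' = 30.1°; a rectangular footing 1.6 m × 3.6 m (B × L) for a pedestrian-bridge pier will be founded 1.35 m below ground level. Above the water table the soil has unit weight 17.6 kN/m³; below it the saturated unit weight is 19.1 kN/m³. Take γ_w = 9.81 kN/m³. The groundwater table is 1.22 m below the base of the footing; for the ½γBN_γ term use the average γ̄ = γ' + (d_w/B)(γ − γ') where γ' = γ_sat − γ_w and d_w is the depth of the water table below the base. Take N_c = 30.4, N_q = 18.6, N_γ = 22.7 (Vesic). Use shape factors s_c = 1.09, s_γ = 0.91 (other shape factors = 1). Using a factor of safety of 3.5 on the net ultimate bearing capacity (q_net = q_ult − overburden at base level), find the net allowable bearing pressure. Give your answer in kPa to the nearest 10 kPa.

q_all(net) ≈ 400 kPa

Overburden at base level: q = 17.6 × 1.35 = 23.76 kPa.
The water table is 1.22 m below the base (< B = 1.6 m), so the ½γBN_γ term uses γ̄ = γ' + (d_w/B)(γ − γ') = 9.29 + (1.22/1.6)(17.6 − 9.29) = 15.626 kN/m³.
Cohesion term c·N_c·s_c = 22 × 30.4 × 1.09 = 728.99 kPa; surcharge term q·N_q = 23.76 × 18.6 = 441.94 kPa; self-weight term 0.5·γ·B·N_γ·s_γ = 0.5 × 15.626 × 1.6 × 22.7 × 0.91 = 258.24 kPa.
q_ult = 728.99 + 441.94 + 258.24 = 1429.2 kPa.
q_net = 1429.2 − 23.76 = 1405.4 kPa.
q_all(net) = 1405.4 / 3.5 = 401.54 kPa.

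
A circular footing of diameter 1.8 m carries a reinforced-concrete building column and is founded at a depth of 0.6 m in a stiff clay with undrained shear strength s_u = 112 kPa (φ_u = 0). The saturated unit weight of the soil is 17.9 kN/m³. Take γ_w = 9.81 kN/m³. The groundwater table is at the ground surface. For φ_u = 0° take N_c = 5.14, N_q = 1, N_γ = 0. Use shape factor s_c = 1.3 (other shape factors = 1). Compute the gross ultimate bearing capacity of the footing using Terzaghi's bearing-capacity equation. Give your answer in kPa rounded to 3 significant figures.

q_ult ≈ 753 kPa

Water table at ground surface, so effective unit weight γ' = 17.9 − 9.81 = 8.09 kN/m³ is used throughout; overburden q = 8.09 × 0.6 = 4.854 kPa.
Cohesion term c·N_c·s_c = 112 × 5.14 × 1.3 = 748.38 kPa; surcharge term q·N_q = 4.854 × 1 = 4.854 kPa.
q_ult = 748.38 + 4.854 = 753.24 kPa.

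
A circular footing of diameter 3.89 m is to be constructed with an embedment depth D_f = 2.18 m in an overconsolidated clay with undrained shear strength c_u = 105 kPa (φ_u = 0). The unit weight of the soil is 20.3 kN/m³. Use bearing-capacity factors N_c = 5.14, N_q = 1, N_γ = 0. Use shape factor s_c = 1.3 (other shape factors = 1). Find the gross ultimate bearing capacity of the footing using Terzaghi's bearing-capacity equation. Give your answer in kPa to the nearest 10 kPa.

Effective surcharge at the founding depth q = γ·D_f = 20.3 × 2.18 = 44.254 kPa.
q_ult = c·N_c·s_c + q·N_q
     = 105 × 5.14 × 1.3 + 44.254 × 1
     = 701.61 + 44.254 = 745.86 kPa.

q_ult ≈ 750 kPa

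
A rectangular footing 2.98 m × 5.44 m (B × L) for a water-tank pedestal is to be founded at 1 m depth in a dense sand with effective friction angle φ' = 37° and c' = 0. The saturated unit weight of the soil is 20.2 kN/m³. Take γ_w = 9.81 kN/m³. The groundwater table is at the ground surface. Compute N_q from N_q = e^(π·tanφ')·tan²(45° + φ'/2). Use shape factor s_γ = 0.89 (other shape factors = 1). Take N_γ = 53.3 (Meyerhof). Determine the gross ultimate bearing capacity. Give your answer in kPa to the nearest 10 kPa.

tan37° = 0.7536, so N_q = e^(π×0.7536)·tan²(63.5°) = 10.669 × 4.023 = 42.92.
With the water table at the surface the whole profile is submerged: γ' = 20.2 − 9.81 = 10.39 kN/m³, so q = γ'·D_f = 10.39 kPa; the same γ' applies in the ½γBN_γ term.
q_ult = q·N_q + 0.5·γ·B·N_γ·s_γ
     = 10.39 × 42.92 + 0.5 × 10.39 × 2.98 × 53.3 × 0.89
     = 445.94 + 734.38 = 1180.3 kPa.

q_ult ≈ 1180 kPa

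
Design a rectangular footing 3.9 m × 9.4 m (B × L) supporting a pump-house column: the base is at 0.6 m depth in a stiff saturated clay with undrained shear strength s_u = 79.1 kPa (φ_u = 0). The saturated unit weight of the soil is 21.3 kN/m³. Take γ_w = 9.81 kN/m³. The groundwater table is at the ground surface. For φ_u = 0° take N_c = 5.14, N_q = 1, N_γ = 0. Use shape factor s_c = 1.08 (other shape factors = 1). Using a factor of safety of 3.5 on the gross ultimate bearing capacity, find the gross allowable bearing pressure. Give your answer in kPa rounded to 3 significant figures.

With the water table at the surface the whole profile is submerged: γ' = 21.3 − 9.81 = 11.49 kN/m³, so q = γ'·D_f = 6.894 kPa.
q_ult = c·N_c·s_c + q·N_q
     = 79.1 × 5.14 × 1.08 + 6.894 × 1
     = 439.1 + 6.894 = 445.99 kPa.
q_all = 445.99 / 3.5 = 127.43 kPa.

q_all ≈ 127 kPa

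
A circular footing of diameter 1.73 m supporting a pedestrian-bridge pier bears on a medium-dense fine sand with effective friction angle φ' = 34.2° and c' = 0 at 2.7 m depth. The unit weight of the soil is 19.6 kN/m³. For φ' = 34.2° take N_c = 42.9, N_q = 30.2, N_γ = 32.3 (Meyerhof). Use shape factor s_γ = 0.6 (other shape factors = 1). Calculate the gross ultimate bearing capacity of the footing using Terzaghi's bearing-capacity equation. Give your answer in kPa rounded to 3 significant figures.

Overburden at base level: q = 19.6 × 2.7 = 52.92 kPa.
Surcharge term q·N_q = 52.92 × 30.2 = 1598.2 kPa; self-weight term 0.5·γ·B·N_γ·s_γ = 0.5 × 19.6 × 1.73 × 32.3 × 0.6 = 328.57 kPa.
q_ult = 1598.2 + 328.57 = 1926.8 kPa.

q_ult ≈ 1930 kPa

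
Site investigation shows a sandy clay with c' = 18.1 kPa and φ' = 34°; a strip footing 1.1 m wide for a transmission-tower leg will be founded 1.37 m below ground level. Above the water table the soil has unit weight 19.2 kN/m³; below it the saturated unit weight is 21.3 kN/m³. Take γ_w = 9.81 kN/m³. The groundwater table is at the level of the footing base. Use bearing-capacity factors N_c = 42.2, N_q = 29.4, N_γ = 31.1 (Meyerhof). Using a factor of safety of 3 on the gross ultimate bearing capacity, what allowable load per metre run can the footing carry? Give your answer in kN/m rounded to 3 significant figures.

≈ 636 kN/m

Overburden at base level: q = 19.2 × 1.37 = 26.304 kPa.
Below the base the soil is submerged, so the ½γBN_γ term uses γ' = 21.3 − 9.81 = 11.49 kN/m³.
Cohesion term c·N_c = 18.1 × 42.2 = 763.82 kPa; surcharge term q·N_q = 26.304 × 29.4 = 773.34 kPa; self-weight term 0.5·γ·B·N_γ = 0.5 × 11.49 × 1.1 × 31.1 = 196.54 kPa.
q_ult = 763.82 + 773.34 + 196.54 = 1733.7 kPa.
Gross allowable pressure q_all = 1733.7 / 3 = 577.9 kPa.
Allowable wall load = q_all × B = 577.9 × 1.1 = 635.69 kN per metre run.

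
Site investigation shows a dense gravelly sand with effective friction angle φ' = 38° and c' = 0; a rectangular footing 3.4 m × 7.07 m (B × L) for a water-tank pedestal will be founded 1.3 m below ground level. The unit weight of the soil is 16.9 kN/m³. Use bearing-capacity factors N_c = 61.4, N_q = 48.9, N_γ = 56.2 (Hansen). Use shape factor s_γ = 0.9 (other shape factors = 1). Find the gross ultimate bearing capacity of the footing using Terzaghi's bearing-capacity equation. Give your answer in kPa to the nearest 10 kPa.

Overburden at base level: q = 16.9 × 1.3 = 21.97 kPa.
Surcharge term q·N_q = 21.97 × 48.9 = 1074.3 kPa; self-weight term 0.5·γ·B·N_γ·s_γ = 0.5 × 16.9 × 3.4 × 56.2 × 0.9 = 1453.2 kPa.
q_ult = 1074.3 + 1453.2 = 2527.5 kPa.

q_ult ≈ 2530 kPa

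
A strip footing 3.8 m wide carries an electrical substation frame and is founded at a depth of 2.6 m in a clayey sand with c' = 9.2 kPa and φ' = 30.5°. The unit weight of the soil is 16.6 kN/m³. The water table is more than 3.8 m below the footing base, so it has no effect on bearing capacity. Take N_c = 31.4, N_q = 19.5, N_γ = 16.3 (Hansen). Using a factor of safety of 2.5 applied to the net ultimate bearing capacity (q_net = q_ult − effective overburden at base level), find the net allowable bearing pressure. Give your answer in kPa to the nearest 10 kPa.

q_all(net) ≈ 640 kPa

q = γ·D_f = 16.6 × 2.6 = 43.16 kPa.
c·N_c = 9.2 × 31.4 = 288.88 kPa
q·N_q = 43.16 × 19.5 = 841.62 kPa
0.5·γ·B·N_γ = 0.5 × 16.6 × 3.8 × 16.3 = 514.1 kPa
q_ult = 288.88 + 841.62 + 514.1 = 1644.6 kPa.
Net ultimate: q_net = 1644.6 − 43.16 = 1601.4 kPa.
q_all(net) = 1601.4 / 2.5 = 640.58 kPa.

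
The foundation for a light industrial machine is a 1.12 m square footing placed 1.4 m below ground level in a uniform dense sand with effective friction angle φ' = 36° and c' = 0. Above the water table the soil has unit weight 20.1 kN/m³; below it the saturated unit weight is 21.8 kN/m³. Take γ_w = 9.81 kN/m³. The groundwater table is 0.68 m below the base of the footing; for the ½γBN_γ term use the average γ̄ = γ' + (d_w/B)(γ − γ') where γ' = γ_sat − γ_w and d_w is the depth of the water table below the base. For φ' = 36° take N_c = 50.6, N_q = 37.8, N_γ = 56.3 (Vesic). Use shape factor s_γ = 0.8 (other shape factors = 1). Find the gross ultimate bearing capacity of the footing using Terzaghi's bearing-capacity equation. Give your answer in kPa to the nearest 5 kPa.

q = γ·D_f = 20.1 × 1.4 = 28.14 kPa.
γ' = 11.99 kN/m³; averaging over the depth B below the base, γ̄ = γ' + (d_w/B)(γ − γ') = 16.914 kN/m³.
q·N_q = 28.14 × 37.8 = 1063.7 kPa
0.5·γ·B·N_γ·s_γ = 0.5 × 16.914 × 1.12 × 56.3 × 0.8 = 426.61 kPa
q_ult = 1063.7 + 426.61 = 1490.3 kPa.

q_ult ≈ 1490 kPa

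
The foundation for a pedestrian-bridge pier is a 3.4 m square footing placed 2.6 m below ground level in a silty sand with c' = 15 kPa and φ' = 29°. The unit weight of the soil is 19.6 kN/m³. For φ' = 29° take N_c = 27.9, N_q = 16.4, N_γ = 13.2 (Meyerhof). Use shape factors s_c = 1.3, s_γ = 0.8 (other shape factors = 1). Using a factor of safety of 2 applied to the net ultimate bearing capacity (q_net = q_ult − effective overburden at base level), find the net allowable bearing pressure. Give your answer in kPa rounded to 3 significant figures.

Overburden at base level: q = 19.6 × 2.6 = 50.96 kPa.
Cohesion term c·N_c·s_c = 15 × 27.9 × 1.3 = 544.05 kPa; surcharge term q·N_q = 50.96 × 16.4 = 835.74 kPa; self-weight term 0.5·γ·B·N_γ·s_γ = 0.5 × 19.6 × 3.4 × 13.2 × 0.8 = 351.86 kPa.
q_ult = 544.05 + 835.74 + 351.86 = 1731.7 kPa.
Net ultimate: q_net = 1731.7 − 50.96 = 1680.7 kPa.
q_all(net) = 1680.7 / 2 = 840.35 kPa.

q_all(net) ≈ 840 kPa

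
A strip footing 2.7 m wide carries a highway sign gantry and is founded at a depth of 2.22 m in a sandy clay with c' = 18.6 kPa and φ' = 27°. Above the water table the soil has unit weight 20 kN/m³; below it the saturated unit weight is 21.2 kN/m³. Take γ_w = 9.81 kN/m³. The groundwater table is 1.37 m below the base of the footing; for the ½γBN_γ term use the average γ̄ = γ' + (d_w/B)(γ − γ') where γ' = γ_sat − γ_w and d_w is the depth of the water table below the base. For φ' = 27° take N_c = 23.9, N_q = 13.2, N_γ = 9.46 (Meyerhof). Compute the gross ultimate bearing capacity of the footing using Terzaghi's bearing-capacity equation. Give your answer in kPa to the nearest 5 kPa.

q_ult ≈ 1230 kPa

Effective surcharge at the founding depth q = γ·D_f = 20 × 2.22 = 44.4 kPa.
With d_w = 1.37 m < B, γ̄ = 11.39 + (1.37/2.7) × (20 − 11.39) = 15.759 kN/m³.
q_ult = c·N_c + q·N_q + 0.5·γ·B·N_γ
     = 18.6 × 23.9 + 44.4 × 13.2 + 0.5 × 15.759 × 2.7 × 9.46
     = 444.54 + 586.08 + 201.26 = 1231.9 kPa.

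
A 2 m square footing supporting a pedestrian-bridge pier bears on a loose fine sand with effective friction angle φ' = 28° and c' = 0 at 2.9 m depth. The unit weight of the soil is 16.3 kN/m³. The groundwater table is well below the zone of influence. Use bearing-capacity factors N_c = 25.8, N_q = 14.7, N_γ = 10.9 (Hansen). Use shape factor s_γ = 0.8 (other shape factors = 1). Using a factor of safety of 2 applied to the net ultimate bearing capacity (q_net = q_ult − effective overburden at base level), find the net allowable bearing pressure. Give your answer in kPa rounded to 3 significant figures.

q_all(net) ≈ 395 kPa

q = γ·D_f = 16.3 × 2.9 = 47.27 kPa.
q·N_q = 47.27 × 14.7 = 694.87 kPa
0.5·γ·B·N_γ·s_γ = 0.5 × 16.3 × 2 × 10.9 × 0.8 = 142.14 kPa
q_ult = 694.87 + 142.14 = 837.01 kPa.
Net ultimate: q_net = 837.01 − 47.27 = 789.74 kPa.
q_all(net) = 789.74 / 2 = 394.87 kPa.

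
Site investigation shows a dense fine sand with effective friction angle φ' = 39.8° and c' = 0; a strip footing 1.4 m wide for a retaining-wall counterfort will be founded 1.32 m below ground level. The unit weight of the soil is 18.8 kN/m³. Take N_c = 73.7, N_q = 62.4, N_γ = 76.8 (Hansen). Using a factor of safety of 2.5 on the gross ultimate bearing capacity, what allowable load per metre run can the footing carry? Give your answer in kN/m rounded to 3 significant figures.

≈ 1430 kN/m

Overburden at base level: q = 18.8 × 1.32 = 24.816 kPa.
Surcharge term q·N_q = 24.816 × 62.4 = 1548.5 kPa; self-weight term 0.5·γ·B·N_γ = 0.5 × 18.8 × 1.4 × 76.8 = 1010.7 kPa.
q_ult = 1548.5 + 1010.7 = 2559.2 kPa.
Gross allowable pressure q_all = 2559.2 / 2.5 = 1023.7 kPa.
Allowable wall load = q_all × B = 1023.7 × 1.4 = 1433.2 kN per metre run.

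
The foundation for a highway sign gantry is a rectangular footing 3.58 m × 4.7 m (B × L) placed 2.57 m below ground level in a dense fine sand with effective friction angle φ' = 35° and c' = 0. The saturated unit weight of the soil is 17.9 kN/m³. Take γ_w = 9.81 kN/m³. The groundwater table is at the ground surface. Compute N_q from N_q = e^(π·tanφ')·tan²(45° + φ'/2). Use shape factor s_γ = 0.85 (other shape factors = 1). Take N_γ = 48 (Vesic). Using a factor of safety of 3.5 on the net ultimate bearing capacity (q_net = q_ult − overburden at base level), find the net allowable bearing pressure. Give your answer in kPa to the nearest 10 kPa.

q_all(net) ≈ 360 kPa

N_q = e^(π·tan35°)·tan²(62.5°) = 33.3.
Water table at ground surface, so effective unit weight γ' = 17.9 − 9.81 = 8.09 kN/m³ is used throughout; overburden q = 8.09 × 2.57 = 20.791 kPa; the same γ' applies in the ½γBN_γ term.
Surcharge term q·N_q = 20.791 × 33.296 = 692.27 kPa; self-weight term 0.5·γ·B·N_γ·s_γ = 0.5 × 8.09 × 3.58 × 48 × 0.85 = 590.83 kPa.
q_ult = 692.27 + 590.83 = 1283.1 kPa.
q_net = 1283.1 − 20.791 = 1262.3 kPa.
q_all(net) = 1262.3 / 3.5 = 360.66 kPa.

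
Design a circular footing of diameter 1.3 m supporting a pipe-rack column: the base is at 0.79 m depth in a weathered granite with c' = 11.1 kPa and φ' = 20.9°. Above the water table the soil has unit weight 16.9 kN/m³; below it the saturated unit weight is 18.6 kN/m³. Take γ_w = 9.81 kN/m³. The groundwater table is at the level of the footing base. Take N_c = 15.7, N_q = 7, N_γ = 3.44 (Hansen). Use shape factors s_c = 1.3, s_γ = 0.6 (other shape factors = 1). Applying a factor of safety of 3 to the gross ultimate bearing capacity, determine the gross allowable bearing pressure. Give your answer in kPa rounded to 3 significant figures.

q = γ·D_f = 16.9 × 0.79 = 13.351 kPa.
For the ½γBN_γ term take γ' = 18.6 − 9.81 = 8.79 kN/m³ (soil below base is submerged).
c·N_c·s_c = 11.1 × 15.7 × 1.3 = 226.55 kPa
q·N_q = 13.351 × 7 = 93.457 kPa
0.5·γ·B·N_γ·s_γ = 0.5 × 8.79 × 1.3 × 3.44 × 0.6 = 11.793 kPa
q_ult = 226.55 + 93.457 + 11.793 = 331.8 kPa.
q_all = q_ult / FS = 331.8 / 3 = 110.6 kPa.

q_all ≈ 111 kPa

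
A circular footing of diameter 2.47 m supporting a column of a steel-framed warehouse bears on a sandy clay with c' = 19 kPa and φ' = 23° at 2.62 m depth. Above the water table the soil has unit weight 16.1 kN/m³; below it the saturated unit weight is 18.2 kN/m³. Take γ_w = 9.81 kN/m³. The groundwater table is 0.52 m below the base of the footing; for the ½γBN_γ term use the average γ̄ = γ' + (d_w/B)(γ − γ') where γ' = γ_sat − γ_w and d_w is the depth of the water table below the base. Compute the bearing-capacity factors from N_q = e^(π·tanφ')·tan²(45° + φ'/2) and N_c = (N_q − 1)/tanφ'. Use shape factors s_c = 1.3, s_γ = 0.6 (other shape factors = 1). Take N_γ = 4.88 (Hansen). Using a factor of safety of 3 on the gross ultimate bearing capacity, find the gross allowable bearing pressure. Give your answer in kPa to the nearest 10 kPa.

N_q = e^(π·tan23°)·tan²(56.5°) = 8.66; N_c = (N_q − 1)/tanφ' = 18.05.
q = γ·D_f = 16.1 × 2.62 = 42.182 kPa.
γ' = 8.39 kN/m³; averaging over the depth B below the base, γ̄ = γ' + (d_w/B)(γ − γ') = 10.013 kN/m³.
c·N_c·s_c = 19 × 18.049 × 1.3 = 445.8 kPa
q·N_q = 42.182 × 8.6612 = 365.35 kPa
0.5·γ·B·N_γ·s_γ = 0.5 × 10.013 × 2.47 × 4.88 × 0.6 = 36.208 kPa
q_ult = 445.8 + 365.35 + 36.208 = 847.36 kPa.
q_all = 847.36 / 3 = 282.45 kPa.

q_all ≈ 280 kPa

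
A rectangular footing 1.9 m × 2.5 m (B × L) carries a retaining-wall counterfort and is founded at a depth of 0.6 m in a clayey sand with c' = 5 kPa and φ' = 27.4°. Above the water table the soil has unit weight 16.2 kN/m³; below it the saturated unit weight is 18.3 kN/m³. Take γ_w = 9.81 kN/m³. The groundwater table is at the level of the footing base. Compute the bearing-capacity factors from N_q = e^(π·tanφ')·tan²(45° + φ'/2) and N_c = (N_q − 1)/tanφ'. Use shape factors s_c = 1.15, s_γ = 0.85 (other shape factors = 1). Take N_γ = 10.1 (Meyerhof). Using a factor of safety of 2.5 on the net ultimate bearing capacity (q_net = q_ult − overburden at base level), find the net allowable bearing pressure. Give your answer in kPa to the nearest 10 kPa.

q_all(net) ≈ 130 kPa

N_q = e^(π·tan27.4°)·tan²(58.7°) = 13.78; N_c = (N_q − 1)/tanφ' = 24.66.
Effective surcharge at the founding depth q = γ·D_f = 16.2 × 0.6 = 9.72 kPa.
The water table coincides with the base, so in the self-weight term γ → γ' = 8.49 kN/m³.
q_ult = c·N_c·s_c + q·N_q + 0.5·γ·B·N_γ·s_γ
     = 5 × 24.665 × 1.15 + 9.72 × 13.785 + 0.5 × 8.49 × 1.9 × 10.1 × 0.85
     = 141.82 + 133.99 + 69.242 = 345.05 kPa.
q_net = 345.05 − 9.72 = 335.33 kPa.
q_all(net) = 335.33 / 2.5 = 134.13 kPa.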